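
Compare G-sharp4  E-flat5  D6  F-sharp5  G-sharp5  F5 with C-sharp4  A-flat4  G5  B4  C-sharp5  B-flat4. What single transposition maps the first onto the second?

down a perfect fifth

Take the first pair: G#4 → C#4. G to C spans 5 letter names, so the interval is some kind of fifth.
C#4 to G#4 is 7 semitones, which makes it a perfect fifth; the second version is lower, so the direction is down.
Checking another pair — F5 → Bb4 — gives the same interval.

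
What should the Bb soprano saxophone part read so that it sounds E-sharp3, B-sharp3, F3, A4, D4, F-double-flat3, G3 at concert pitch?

F##3 C##4 G3 B4 E4 Gbb3 A3

The Bb soprano saxophone sounds a major second below written, so the written part must be a major second above concert — transpose each note up.
E#3 → F##3
B#3 → C##4
F3 → G3
A4 → B4
D4 → E4
Fbb3 → Gbb3
G3 → A3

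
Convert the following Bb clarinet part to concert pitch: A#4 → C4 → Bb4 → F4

G#4 Bb3 Ab4 Eb4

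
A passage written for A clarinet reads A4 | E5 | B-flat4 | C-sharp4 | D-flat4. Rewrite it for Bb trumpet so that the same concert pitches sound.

G#4 D#5 A4 B#3 C4

First find concert pitch: the A clarinet sounds a minor third below written, so A4 E5 B-flat4 C-sharp4 D-flat4 sounds F#4 C#5 G4 A#3 Bb3.
Then write for Bb trumpet: it sounds a major second below written, so the part must be a major second above concert.
F#4 → G#4
C#5 → D#5
G4 → A4
A#3 → B#3
Bb3 → C4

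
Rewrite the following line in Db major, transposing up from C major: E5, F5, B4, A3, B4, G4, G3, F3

F5 Gb5 C5 Bb3 C5 Ab4 Ab3 Gb3

C major to Db major up is a minor second, so every note moves up by that interval.
E5 becomes F5
F5 becomes Gb5
B4 becomes C5
A3 becomes Bb3
B4 becomes C5
G4 becomes Ab4
G3 becomes Ab3
F3 becomes Gb3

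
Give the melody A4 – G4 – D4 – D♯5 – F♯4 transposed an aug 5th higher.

A4: a fifth up reaches E, and 8 semitones makes it E#5.
An augmented fifth up from G4 gives D#5.
D4 up an augmented fifth is A#4.
An augmented fifth up from D#5 gives A##5.
F#4 up an augmented fifth is C##5.

E#5 D#5 A#4 A##5 C##5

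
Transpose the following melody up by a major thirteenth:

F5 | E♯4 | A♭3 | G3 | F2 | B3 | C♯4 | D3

F5: a thirteenth up reaches D, and 21 semitones makes it D7.
E#4 up a major thirteenth is C##6.
A major thirteenth up from Ab3 gives F5.
G3: a thirteenth up reaches E, and 21 semitones makes it E5.
F2 up a major thirteenth is D4.
B3 up a major thirteenth is G#5.
C#4 up a major thirteenth is A#5.
D3: a thirteenth up reaches B, and 21 semitones makes it B4.

D7 C##6 F5 E5 D4 G#5 A#5 B4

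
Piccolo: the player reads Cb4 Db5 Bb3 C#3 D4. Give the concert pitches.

Cb5 Db6 Bb4 C#4 D5

The piccolo sounds a perfect octave above written, so transpose each written note up a perfect octave.
Cb4 becomes Cb5
Db5 becomes Db6
Bb3 becomes Bb4
C#3 becomes C#4
D4 becomes D5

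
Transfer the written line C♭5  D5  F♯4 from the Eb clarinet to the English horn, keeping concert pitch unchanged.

First find concert pitch: the Eb clarinet sounds a minor third above written, so C♭5 D5 F♯4 sounds Ebb5 F5 A4.
Then write for English horn: it sounds a perfect fifth below written, so the part must be a perfect fifth above concert.
Ebb5 → Bbb5
F5 → C6
A4 → E5

Bbb5 C6 E5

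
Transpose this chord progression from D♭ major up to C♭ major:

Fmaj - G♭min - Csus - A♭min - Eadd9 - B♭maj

Ebmaj Fbmin Bbsus Gbmin Dadd9 Abmaj

D♭ major up to C♭ major is a minor seventh; each chord root moves by that interval while the quality stays the same.
Fmaj: root F up a minor seventh → Eb, giving Ebmaj.
G♭min: root G♭ up a minor seventh → Fb, giving Fbmin.
Csus: root C up a minor seventh → Bb, giving Bbsus.
A♭min: root A♭ up a minor seventh → Gb, giving Gbmin.
Eadd9: root E up a minor seventh → D, giving Dadd9.
B♭maj: root B♭ up a minor seventh → Ab, giving Abmaj.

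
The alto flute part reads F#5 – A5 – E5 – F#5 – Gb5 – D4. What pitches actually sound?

Written C4 on the alto flute sounds as G3, a perfect fourth lower; apply that shift to every note.
F#5 to C#5
A5 to E5
E5 to B4
F#5 to C#5
Gb5 to Db5
D4 to A3

C#5 E5 B4 C#5 Db5 A3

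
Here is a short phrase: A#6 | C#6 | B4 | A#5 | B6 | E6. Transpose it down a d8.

A#6 gives A##5
C#6 gives C##5
B4 gives B#3
A#5 gives A##4
B6 gives B#5
E6 gives E#5

A##5 C##5 B#3 A##4 B#5 E#5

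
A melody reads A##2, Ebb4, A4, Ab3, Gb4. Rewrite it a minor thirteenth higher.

A##2 to F##4
Ebb4 to Cbb6
A4 to F6
Ab3 to Fb5
Gb4 to Ebb6

F##4 Cbb6 F6 Fb5 Ebb6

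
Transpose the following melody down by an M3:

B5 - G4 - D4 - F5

B5: a third down reaches G, and 4 semitones makes it G5.
G4: a third down reaches E, and 4 semitones makes it Eb4.
A major third down from D4 gives Bb3.
A major third down from F5 gives Db5.

G5 Eb4 Bb3 Db5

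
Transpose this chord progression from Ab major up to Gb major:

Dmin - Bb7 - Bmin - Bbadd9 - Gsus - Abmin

Cmin Ab7 Amin Abadd9 Fsus Gbmin

Ab major up to Gb major is a minor seventh; each chord root moves by that interval while the quality stays the same.
Dmin: root D up a minor seventh → C, giving Cmin.
Bb7: root Bb up a minor seventh → Ab, giving Ab7.
Bmin: root B up a minor seventh → A, giving Amin.
Bbadd9: root Bb up a minor seventh → Ab, giving Abadd9.
Gsus: root G up a minor seventh → F, giving Fsus.
Abmin: root Ab up a minor seventh → Gb, giving Gbmin.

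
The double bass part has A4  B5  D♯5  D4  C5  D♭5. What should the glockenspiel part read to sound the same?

A1 B2 D#2 D1 C2 Db2

First find concert pitch: the double bass sounds a perfect octave below written, so A4 B5 D♯5 D4 C5 D♭5 sounds A3 B4 D#4 D3 C4 Db4.
Then write for glockenspiel: it sounds a perfect fifteenth above written, so the part must be a perfect fifteenth below concert.
A3 → A1
B4 → B2
D#4 → D#2
D3 → D1
C4 → C2
Db4 → Db2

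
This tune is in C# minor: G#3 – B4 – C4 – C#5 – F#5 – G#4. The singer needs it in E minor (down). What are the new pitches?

From C# down to E is a major sixth; apply that to each pitch.
G#3 to B2
B4 to D4
C4 to Eb3
C#5 to E4
F#5 to A4
G#4 to B3

B2 D4 Eb3 E4 A4 B3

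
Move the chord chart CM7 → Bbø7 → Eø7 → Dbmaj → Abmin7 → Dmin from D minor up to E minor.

DM7 Cø7 F#ø7 Ebmaj Bbmin7 Emin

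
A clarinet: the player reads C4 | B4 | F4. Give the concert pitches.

A3 G#4 D4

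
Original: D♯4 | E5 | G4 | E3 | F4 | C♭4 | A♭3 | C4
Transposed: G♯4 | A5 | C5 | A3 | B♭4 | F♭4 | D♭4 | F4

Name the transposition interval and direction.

Take the first pair: D#4 → G#4. D to G spans 4 letter names, so the interval is some kind of fourth.
D#4 to G#4 is 5 semitones, which makes it a perfect fourth; the second version is higher, so the direction is up.
Checking another pair — C4 → F4 — gives the same interval.

up a perfect fourth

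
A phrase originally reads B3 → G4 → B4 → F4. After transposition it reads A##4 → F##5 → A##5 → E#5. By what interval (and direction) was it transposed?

up an augmented seventh

Take the first pair: B3 → A##4. B to A spans 7 letter names, so the interval is some kind of seventh.
B3 to A##4 is 12 semitones, which makes it an augmented seventh; the second version is higher, so the direction is up.
Checking another pair — F4 → E#5 — gives the same interval.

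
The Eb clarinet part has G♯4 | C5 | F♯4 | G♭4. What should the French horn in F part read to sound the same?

F#5 Bb5 E5 Fb5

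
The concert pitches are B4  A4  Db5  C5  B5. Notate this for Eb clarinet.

G#4 F#4 Bb4 A4 G#5

Written C4 sounds as Eb4 on the Eb clarinet, so concert pitches are written a minor third down.
B4 gives G#4
A4 gives F#4
Db5 gives Bb4
C5 gives A4
B5 gives G#5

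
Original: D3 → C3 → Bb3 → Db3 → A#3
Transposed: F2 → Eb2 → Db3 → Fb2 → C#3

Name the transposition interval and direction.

down a major sixth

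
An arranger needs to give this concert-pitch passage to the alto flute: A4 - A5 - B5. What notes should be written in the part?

D5 D6 E6

Written C4 sounds as G3 on the alto flute, so concert pitches are written a perfect fourth up.
A4 to D5
A5 to D6
B5 to E6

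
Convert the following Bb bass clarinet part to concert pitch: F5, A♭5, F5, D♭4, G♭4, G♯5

Eb4 Gb4 Eb4 Cb3 Fb3 F#4

Written C4 on the Bb bass clarinet sounds as Bb2, a major ninth lower; apply that shift to every note.
F5 -> Eb4
Ab5 -> Gb4
F5 -> Eb4
Db4 -> Cb3
Gb4 -> Fb3
G#5 -> F#4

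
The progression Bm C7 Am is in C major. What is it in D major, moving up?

C#m D7 Bm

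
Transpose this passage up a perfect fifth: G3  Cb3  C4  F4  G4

D4 Gb3 G4 C5 D5

G3 becomes D4
Cb3 becomes Gb3
C4 becomes G4
F4 becomes C5
G4 becomes D5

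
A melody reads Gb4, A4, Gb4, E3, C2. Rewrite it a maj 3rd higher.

Bb4 C#5 Bb4 G#3 E2

Gb4 up a major third is Bb4.
A4 up a major third is C#5.
Gb4 up a major third is Bb4.
E3 up a major third is G#3.
C2 up a major third is E2.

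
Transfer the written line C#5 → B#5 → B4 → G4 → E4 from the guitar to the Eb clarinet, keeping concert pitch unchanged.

A#3 G##4 G#3 E3 C#3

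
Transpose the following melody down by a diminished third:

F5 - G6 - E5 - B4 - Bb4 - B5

D#5 E#6 C##5 G##4 G#4 G##5

F5 → D#5
G6 → E#6
E5 → C##5
B4 → G##4
Bb4 → G#4
B5 → G##5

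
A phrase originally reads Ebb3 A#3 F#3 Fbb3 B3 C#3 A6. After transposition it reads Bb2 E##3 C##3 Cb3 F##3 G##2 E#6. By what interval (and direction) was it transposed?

down a diminished fourth

Take the first pair: Ebb3 → Bb2. E to B spans 4 letter names, so the interval is some kind of fourth.
Bb2 to Ebb3 is 4 semitones, which makes it a diminished fourth; the second version is lower, so the direction is down.
Checking another pair — A6 → E#6 — gives the same interval.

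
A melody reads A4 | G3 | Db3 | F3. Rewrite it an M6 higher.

F#5 E4 Bb3 D4

A major sixth up from A4 gives F#5.
G3: a sixth up reaches E, and 9 semitones makes it E4.
Db3: a sixth up reaches B, and 9 semitones makes it Bb3.
F3: a sixth up reaches D, and 9 semitones makes it D4.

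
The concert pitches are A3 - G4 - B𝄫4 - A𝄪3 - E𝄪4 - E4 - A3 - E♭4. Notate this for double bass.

Written C4 sounds as C3 on the double bass, so concert pitches are written a perfect octave up.
A3 → A4
G4 → G5
Bbb4 → Bbb5
A##3 → A##4
E##4 → E##5
E4 → E5
A3 → A4
Eb4 → Eb5

A4 G5 Bbb5 A##4 E##5 E5 A4 Eb5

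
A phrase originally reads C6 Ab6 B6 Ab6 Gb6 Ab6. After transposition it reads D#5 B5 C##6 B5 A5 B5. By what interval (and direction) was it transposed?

down a diminished seventh

Take the first pair: C6 → D#5. C to D spans 7 letter names, so the interval is some kind of seventh.
D#5 to C6 is 9 semitones, which makes it a diminished seventh; the second version is lower, so the direction is down.
Checking another pair — Ab6 → B5 — gives the same interval.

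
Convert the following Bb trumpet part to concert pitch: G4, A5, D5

F4 G5 C5

The Bb trumpet sounds a major second below written, so transpose each written note down a major second.
G4 → F4
A5 → G5
D5 → C5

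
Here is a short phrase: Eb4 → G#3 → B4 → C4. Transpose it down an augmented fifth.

Eb4 -> Abb3
G#3 -> C3
B4 -> Eb4
C4 -> Fb3

Abb3 C3 Eb4 Fb3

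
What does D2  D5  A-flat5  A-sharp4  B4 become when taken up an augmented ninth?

E#3 E#6 B6 B##5 C##6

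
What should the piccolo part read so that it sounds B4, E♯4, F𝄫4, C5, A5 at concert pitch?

B3 E#3 Fbb3 C4 A4

The piccolo sounds a perfect octave above written, so the written part must be a perfect octave below concert — transpose each note down.
B4 becomes B3
E#4 becomes E#3
Fbb4 becomes Fbb3
C5 becomes C4
A5 becomes A4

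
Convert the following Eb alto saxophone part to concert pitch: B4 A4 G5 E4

D4 C4 Bb4 G3

The Eb alto saxophone sounds a major sixth below written, so transpose each written note down a major sixth.
B4 -> D4
A4 -> C4
G5 -> Bb4
E4 -> G3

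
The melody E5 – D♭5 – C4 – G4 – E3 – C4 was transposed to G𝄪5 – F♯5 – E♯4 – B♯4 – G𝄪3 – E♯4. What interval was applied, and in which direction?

up an augmented third

From E5 to G##5 is 3 letter names — a third of some quality.
E5 to G##5 is 5 semitones, which makes it an augmented third; the second version is higher, so the direction is up.
Checking another pair — C4 → E#4 — gives the same interval.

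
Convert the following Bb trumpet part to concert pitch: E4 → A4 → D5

D4 G4 C5

The Bb trumpet sounds a major second below written, so transpose each written note down a major second.
E4 becomes D4
A4 becomes G4
D5 becomes C5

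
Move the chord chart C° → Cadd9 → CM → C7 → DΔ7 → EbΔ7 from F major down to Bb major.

F° Fadd9 FM F7 GΔ7 AbΔ7

F major down to Bb major is a perfect fifth; each chord root moves by that interval while the quality stays the same.
C°: root C down a perfect fifth → F, giving F°.
Cadd9: root C down a perfect fifth → F, giving Fadd9.
CM: root C down a perfect fifth → F, giving FM.
C7: root C down a perfect fifth → F, giving F7.
DΔ7: root D down a perfect fifth → G, giving GΔ7.
EbΔ7: root Eb down a perfect fifth → Ab, giving AbΔ7.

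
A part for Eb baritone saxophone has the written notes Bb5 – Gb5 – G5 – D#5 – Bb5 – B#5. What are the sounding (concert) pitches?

Db4 Bbb3 Bb3 F#3 Db4 D#4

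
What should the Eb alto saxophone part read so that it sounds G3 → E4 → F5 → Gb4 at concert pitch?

The Eb alto saxophone sounds a major sixth below written, so the written part must be a major sixth above concert — transpose each note up.
G3 to E4
E4 to C#5
F5 to D6
Gb4 to Eb5

E4 C#5 D6 Eb5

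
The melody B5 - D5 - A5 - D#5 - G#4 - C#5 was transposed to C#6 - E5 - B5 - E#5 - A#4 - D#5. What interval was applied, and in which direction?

up a major second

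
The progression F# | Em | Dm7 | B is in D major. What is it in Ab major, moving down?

C Bbm Abm7 F

D major down to Ab major is an augmented fourth; each chord root moves by that interval while the quality stays the same.
F#: root F# down an augmented fourth → C, giving C.
Em: root E down an augmented fourth → Bb, giving Bbm.
Dm7: root D down an augmented fourth → Ab, giving Abm7.
B: root B down an augmented fourth → F, giving F.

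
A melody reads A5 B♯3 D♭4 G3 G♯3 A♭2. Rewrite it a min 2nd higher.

A5 → Bb5
B#3 → C#4
Db4 → Ebb4
G3 → Ab3
G#3 → A3
Ab2 → Bbb2

Bb5 C#4 Ebb4 Ab3 A3 Bbb2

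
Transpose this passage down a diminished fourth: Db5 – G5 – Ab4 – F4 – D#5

A diminished fourth down from Db5 gives A4.
G5 down a diminished fourth is D#5.
A diminished fourth down from Ab4 gives E4.
A diminished fourth down from F4 gives C#4.
D#5 down a diminished fourth is A##4.

A4 D#5 E4 C#4 A##4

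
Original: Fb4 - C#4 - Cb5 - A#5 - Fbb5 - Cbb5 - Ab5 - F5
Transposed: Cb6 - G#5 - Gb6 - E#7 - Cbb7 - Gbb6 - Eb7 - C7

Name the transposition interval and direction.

up a perfect twelfth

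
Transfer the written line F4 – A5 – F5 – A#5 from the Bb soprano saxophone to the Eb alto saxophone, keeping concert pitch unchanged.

C5 E6 C6 E#6

First find concert pitch: the Bb soprano saxophone sounds a major second below written, so F4 A5 F5 A#5 sounds Eb4 G5 Eb5 G#5.
Then write for Eb alto saxophone: it sounds a major sixth below written, so the part must be a major sixth above concert.
Eb4 → C5
G5 → E6
Eb5 → C6
G#5 → E#6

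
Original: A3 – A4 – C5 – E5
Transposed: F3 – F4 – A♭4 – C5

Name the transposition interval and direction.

Take the first pair: A3 → F3. A to F spans 3 letter names, so the interval is some kind of third.
F3 to A3 is 4 semitones, which makes it a major third; the second version is lower, so the direction is down.
Checking another pair — E5 → C5 — gives the same interval.

down a major third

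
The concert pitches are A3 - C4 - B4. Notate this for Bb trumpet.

The Bb trumpet sounds a major second below written, so the written part must be a major second above concert — transpose each note up.
A3 to B3
C4 to D4
B4 to C#5

B3 D4 C#5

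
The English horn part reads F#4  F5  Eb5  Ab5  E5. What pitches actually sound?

The English horn sounds a perfect fifth below written, so transpose each written note down a perfect fifth.
F#4 -> B3
F5 -> Bb4
Eb5 -> Ab4
Ab5 -> Db5
E5 -> A4

B3 Bb4 Ab4 Db5 A4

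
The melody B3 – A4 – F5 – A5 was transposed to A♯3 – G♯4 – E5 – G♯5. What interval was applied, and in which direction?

From B3 to A#3 is 2 letter names — a second of some quality.
A#3 to B3 is 1 semitone, which makes it a minor second; the second version is lower, so the direction is down.
Checking another pair — A5 → G#5 — gives the same interval.

down a minor second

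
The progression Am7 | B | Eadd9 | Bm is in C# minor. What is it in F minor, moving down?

C# minor down to F minor is an augmented fifth; each chord root moves by that interval while the quality stays the same.
Am7: root A down an augmented fifth → Db, giving Dbm7.
B: root B down an augmented fifth → Eb, giving Eb.
Eadd9: root E down an augmented fifth → Ab, giving Abadd9.
Bm: root B down an augmented fifth → Eb, giving Ebm.

Dbm7 Eb Abadd9 Ebm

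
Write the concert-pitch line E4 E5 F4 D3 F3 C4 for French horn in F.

The French horn in F sounds a perfect fifth below written, so the written part must be a perfect fifth above concert — transpose each note up.
E4 becomes B4
E5 becomes B5
F4 becomes C5
D3 becomes A3
F3 becomes C4
C4 becomes G4

B4 B5 C5 A3 C4 G4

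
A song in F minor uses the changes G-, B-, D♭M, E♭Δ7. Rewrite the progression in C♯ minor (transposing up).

D#- F##- AM BΔ7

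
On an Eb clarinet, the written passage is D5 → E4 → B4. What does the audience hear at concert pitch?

F5 G4 D5

Written C4 on the Eb clarinet sounds as Eb4, a minor third higher; apply that shift to every note.
D5 becomes F5
E4 becomes G4
B4 becomes D5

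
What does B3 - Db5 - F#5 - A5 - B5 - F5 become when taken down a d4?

B3 down a diminished fourth is F##3.
A diminished fourth down from Db5 gives A4.
A diminished fourth down from F#5 gives C##5.
A5 down a diminished fourth is E#5.
A diminished fourth down from B5 gives F##5.
F5: a fourth down reaches C, and 4 semitones makes it C#5.

F##3 A4 C##5 E#5 F##5 C#5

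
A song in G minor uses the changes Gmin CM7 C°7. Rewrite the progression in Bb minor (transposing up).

Bbmin EbM7 Eb°7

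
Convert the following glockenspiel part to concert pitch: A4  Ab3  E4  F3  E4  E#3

A6 Ab5 E6 F5 E6 E#5

Written C4 on the glockenspiel sounds as C6, a perfect fifteenth higher; apply that shift to every note.
A4 to A6
Ab3 to Ab5
E4 to E6
F3 to F5
E4 to E6
E#3 to E#5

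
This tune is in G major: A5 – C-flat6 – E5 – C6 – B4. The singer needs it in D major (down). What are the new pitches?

From G down to D is a perfect fourth; apply that to each pitch.
A5 -> E5
Cb6 -> Gb5
E5 -> B4
C6 -> G5
B4 -> F#4

E5 Gb5 B4 G5 F#4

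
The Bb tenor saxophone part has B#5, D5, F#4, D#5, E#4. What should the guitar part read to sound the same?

A#5 C5 E4 C#5 D#4

First find concert pitch: the Bb tenor saxophone sounds a major ninth below written, so B#5 D5 F#4 D#5 E#4 sounds A#4 C4 E3 C#4 D#3.
Then write for guitar: it sounds a perfect octave below written, so the part must be a perfect octave above concert.
A#4 → A#5
C4 → C5
E3 → E4
C#4 → C#5
D#3 → D#4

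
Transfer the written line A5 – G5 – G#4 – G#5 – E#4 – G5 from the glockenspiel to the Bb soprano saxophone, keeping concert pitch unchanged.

First find concert pitch: the glockenspiel sounds a perfect fifteenth above written, so A5 G5 G#4 G#5 E#4 G5 sounds A7 G7 G#6 G#7 E#6 G7.
Then write for Bb soprano saxophone: it sounds a major second below written, so the part must be a major second above concert.
A7 → B7
G7 → A7
G#6 → A#6
G#7 → A#7
E#6 → F##6
G7 → A7

B7 A7 A#6 A#7 F##6 A7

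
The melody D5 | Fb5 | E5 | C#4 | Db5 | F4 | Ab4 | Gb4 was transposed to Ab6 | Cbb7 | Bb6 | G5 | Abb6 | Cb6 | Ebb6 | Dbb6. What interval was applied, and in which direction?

up a diminished twelfth

Take the first pair: D5 → Ab6. D to A spans 12 letter names, so the interval is some kind of twelfth.
D5 to Ab6 is 18 semitones, which makes it a diminished twelfth; the second version is higher, so the direction is up.
Checking another pair — Gb4 → Dbb6 — gives the same interval.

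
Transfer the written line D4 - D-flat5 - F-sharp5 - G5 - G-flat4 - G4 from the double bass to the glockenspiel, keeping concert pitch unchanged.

D1 Db2 F#2 G2 Gb1 G1

First find concert pitch: the double bass sounds a perfect octave below written, so D4 D-flat5 F-sharp5 G5 G-flat4 G4 sounds D3 Db4 F#4 G4 Gb3 G3.
Then write for glockenspiel: it sounds a perfect fifteenth above written, so the part must be a perfect fifteenth below concert.
D3 → D1
Db4 → Db2
F#4 → F#2
G4 → G2
Gb3 → Gb1
G3 → G1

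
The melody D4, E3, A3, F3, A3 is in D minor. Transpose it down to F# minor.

F#3 G#2 C#3 A2 C#3

From D down to F# is a minor sixth; apply that to each pitch.
D4 gives F#3
E3 gives G#2
A3 gives C#3
F3 gives A2
A3 gives C#3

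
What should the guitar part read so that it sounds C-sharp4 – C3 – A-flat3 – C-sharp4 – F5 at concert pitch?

Written C4 sounds as C3 on the guitar, so concert pitches are written a perfect octave up.
C#4 to C#5
C3 to C4
Ab3 to Ab4
C#4 to C#5
F5 to F6

C#5 C4 Ab4 C#5 F6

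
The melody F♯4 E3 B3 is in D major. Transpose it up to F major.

D major to F major up is a minor third, so every note moves up by that interval.
F#4 -> A4
E3 -> G3
B3 -> D4

A4 G3 D4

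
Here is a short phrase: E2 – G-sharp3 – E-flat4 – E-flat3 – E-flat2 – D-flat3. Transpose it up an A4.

A#2 C##4 A4 A3 A2 G3

E2 gives A#2
G#3 gives C##4
Eb4 gives A4
Eb3 gives A3
Eb2 gives A2
Db3 gives G3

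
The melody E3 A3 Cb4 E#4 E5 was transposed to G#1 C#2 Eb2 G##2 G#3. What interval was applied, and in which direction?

down a minor thirteenth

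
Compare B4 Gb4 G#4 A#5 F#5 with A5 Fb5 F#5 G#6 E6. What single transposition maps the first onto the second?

up a minor seventh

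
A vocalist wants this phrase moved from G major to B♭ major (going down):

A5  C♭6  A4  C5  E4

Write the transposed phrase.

From G down to B♭ is a major sixth; apply that to each pitch.
A5 becomes C5
Cb6 becomes Ebb5
A4 becomes C4
C5 becomes Eb4
E4 becomes G3

C5 Ebb5 C4 Eb4 G3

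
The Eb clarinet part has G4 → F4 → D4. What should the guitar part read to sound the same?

First find concert pitch: the Eb clarinet sounds a minor third above written, so G4 F4 D4 sounds Bb4 Ab4 F4.
Then write for guitar: it sounds a perfect octave below written, so the part must be a perfect octave above concert.
Bb4 → Bb5
Ab4 → Ab5
F4 → F5

Bb5 Ab5 F5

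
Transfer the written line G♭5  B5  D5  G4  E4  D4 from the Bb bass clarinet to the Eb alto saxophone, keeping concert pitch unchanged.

First find concert pitch: the Bb bass clarinet sounds a major ninth below written, so G♭5 B5 D5 G4 E4 D4 sounds Fb4 A4 C4 F3 D3 C3.
Then write for Eb alto saxophone: it sounds a major sixth below written, so the part must be a major sixth above concert.
Fb4 → Db5
A4 → F#5
C4 → A4
F3 → D4
D3 → B3
C3 → A3

Db5 F#5 A4 D4 B3 A3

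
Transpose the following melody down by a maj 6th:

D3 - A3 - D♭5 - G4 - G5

F2 C3 Fb4 Bb3 Bb4

D3 to F2
A3 to C3
Db5 to Fb4
G4 to Bb3
G5 to Bb4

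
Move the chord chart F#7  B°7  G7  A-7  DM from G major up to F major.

E7 A°7 F7 G-7 CM

G major up to F major is a minor seventh; each chord root moves by that interval while the quality stays the same.
F#7: root F# up a minor seventh → E, giving E7.
B°7: root B up a minor seventh → A, giving A°7.
G7: root G up a minor seventh → F, giving F7.
A-7: root A up a minor seventh → G, giving G-7.
DM: root D up a minor seventh → C, giving CM.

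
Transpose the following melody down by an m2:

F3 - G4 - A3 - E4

E3 F#4 G#3 D#4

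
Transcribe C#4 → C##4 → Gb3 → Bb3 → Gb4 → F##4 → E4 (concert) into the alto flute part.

F#4 F##4 Cb4 Eb4 Cb5 B#4 A4

The alto flute sounds a perfect fourth below written, so the written part must be a perfect fourth above concert — transpose each note up.
C#4 -> F#4
C##4 -> F##4
Gb3 -> Cb4
Bb3 -> Eb4
Gb4 -> Cb5
F##4 -> B#4
E4 -> A4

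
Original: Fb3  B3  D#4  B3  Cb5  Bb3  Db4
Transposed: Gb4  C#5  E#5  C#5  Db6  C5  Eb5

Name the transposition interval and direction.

up a major ninth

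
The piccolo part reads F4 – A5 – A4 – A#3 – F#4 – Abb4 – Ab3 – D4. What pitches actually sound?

F5 A6 A5 A#4 F#5 Abb5 Ab4 D5

The piccolo sounds a perfect octave above written, so transpose each written note up a perfect octave.
F4 -> F5
A5 -> A6
A4 -> A5
A#3 -> A#4
F#4 -> F#5
Abb4 -> Abb5
Ab3 -> Ab4
D4 -> D5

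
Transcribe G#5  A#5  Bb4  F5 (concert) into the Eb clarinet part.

E#5 F##5 G4 D5

Written C4 sounds as Eb4 on the Eb clarinet, so concert pitches are written a minor third down.
G#5 becomes E#5
A#5 becomes F##5
Bb4 becomes G4
F5 becomes D5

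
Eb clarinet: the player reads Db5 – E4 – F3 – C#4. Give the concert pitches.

Written C4 on the Eb clarinet sounds as Eb4, a minor third higher; apply that shift to every note.
Db5 gives Fb5
E4 gives G4
F3 gives Ab3
C#4 gives E4

Fb5 G4 Ab3 E4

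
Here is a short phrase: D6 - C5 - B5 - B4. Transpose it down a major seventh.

D6: a seventh down reaches E, and 11 semitones makes it Eb5.
A major seventh down from C5 gives Db4.
B5 down a major seventh is C5.
A major seventh down from B4 gives C4.

Eb5 Db4 C5 C4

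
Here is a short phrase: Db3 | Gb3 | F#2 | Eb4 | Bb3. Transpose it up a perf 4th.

Gb3 Cb4 B2 Ab4 Eb4

Db3 gives Gb3
Gb3 gives Cb4
F#2 gives B2
Eb4 gives Ab4
Bb3 gives Eb4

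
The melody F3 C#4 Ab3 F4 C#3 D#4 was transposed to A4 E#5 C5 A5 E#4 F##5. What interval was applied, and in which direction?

up a major tenth

From F3 to A4 is 10 letter names — a tenth of some quality.
F3 to A4 is 16 semitones, which makes it a major tenth; the second version is higher, so the direction is up.
Checking another pair — D#4 → F##5 — gives the same interval.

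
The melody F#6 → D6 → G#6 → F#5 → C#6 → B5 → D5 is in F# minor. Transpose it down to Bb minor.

F# minor to Bb minor down is an augmented fifth, so every note moves down by that interval.
F#6 gives Bb5
D6 gives Gb5
G#6 gives C6
F#5 gives Bb4
C#6 gives F5
B5 gives Eb5
D5 gives Gb4

Bb5 Gb5 C6 Bb4 F5 Eb5 Gb4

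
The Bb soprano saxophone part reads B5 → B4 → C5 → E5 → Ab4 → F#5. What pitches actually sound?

A5 A4 Bb4 D5 Gb4 E5

Written C4 on the Bb soprano saxophone sounds as Bb3, a major second lower; apply that shift to every note.
B5 to A5
B4 to A4
C5 to Bb4
E5 to D5
Ab4 to Gb4
F#5 to E5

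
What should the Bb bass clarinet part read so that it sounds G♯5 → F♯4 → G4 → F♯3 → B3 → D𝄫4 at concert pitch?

Written C4 sounds as Bb2 on the Bb bass clarinet, so concert pitches are written a major ninth up.
G#5 to A#6
F#4 to G#5
G4 to A5
F#3 to G#4
B3 to C#5
Dbb4 to Ebb5

A#6 G#5 A5 G#4 C#5 Ebb5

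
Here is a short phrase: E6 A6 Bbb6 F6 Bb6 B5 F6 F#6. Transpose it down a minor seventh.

E6 → F#5
A6 → B5
Bbb6 → Cb6
F6 → G5
Bb6 → C6
B5 → C#5
F6 → G5
F#6 → G#5

F#5 B5 Cb6 G5 C6 C#5 G5 G#5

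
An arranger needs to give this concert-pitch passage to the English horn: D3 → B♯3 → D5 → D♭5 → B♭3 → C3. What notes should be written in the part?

A3 F##4 A5 Ab5 F4 G3

Written C4 sounds as F3 on the English horn, so concert pitches are written a perfect fifth up.
D3 -> A3
B#3 -> F##4
D5 -> A5
Db5 -> Ab5
Bb3 -> F4
C3 -> G3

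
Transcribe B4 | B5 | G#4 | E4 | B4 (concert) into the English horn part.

F#5 F#6 D#5 B4 F#5

Written C4 sounds as F3 on the English horn, so concert pitches are written a perfect fifth up.
B4 gives F#5
B5 gives F#6
G#4 gives D#5
E4 gives B4
B4 gives F#5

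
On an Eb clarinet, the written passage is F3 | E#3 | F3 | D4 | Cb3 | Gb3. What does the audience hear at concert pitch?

Ab3 G#3 Ab3 F4 Ebb3 Bbb3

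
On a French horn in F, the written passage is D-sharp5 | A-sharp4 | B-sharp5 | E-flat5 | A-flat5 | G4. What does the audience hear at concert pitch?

G#4 D#4 E#5 Ab4 Db5 C4

Written C4 on the French horn in F sounds as F3, a perfect fifth lower; apply that shift to every note.
D#5 becomes G#4
A#4 becomes D#4
B#5 becomes E#5
Eb5 becomes Ab4
Ab5 becomes Db5
G4 becomes C4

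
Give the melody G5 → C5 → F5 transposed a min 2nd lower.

F#5 B4 E5

G5: a second down reaches F, and 1 semitone makes it F#5.
C5 down a minor second is B4.
F5 down a minor second is E5.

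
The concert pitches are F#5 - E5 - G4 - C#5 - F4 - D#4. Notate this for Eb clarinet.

D#5 C#5 E4 A#4 D4 B#3

The Eb clarinet sounds a minor third above written, so the written part must be a minor third below concert — transpose each note down.
F#5 to D#5
E5 to C#5
G4 to E4
C#5 to A#4
F4 to D4
D#4 to B#3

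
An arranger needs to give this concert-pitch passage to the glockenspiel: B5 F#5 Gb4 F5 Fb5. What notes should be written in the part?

B3 F#3 Gb2 F3 Fb3

The glockenspiel sounds a perfect fifteenth above written, so the written part must be a perfect fifteenth below concert — transpose each note down.
B5 -> B3
F#5 -> F#3
Gb4 -> Gb2
F5 -> F3
Fb5 -> Fb3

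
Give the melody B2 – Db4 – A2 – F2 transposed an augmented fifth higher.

B2 up an augmented fifth is F##3.
Db4: a fifth up reaches A, and 8 semitones makes it A4.
A2: a fifth up reaches E, and 8 semitones makes it E#3.
An augmented fifth up from F2 gives C#3.

F##3 A4 E#3 C#3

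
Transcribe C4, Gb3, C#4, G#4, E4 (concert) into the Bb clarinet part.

D4 Ab3 D#4 A#4 F#4

Written C4 sounds as Bb3 on the Bb clarinet, so concert pitches are written a major second up.
C4 becomes D4
Gb3 becomes Ab3
C#4 becomes D#4
G#4 becomes A#4
E4 becomes F#4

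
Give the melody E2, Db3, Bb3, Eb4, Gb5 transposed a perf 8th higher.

E3 Db4 Bb4 Eb5 Gb6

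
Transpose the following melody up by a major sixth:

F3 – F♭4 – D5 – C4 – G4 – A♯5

D4 Db5 B5 A4 E5 F##6

F3 up a major sixth is D4.
Fb4: a sixth up reaches D, and 9 semitones makes it Db5.
D5 up a major sixth is B5.
C4 up a major sixth is A4.
G4: a sixth up reaches E, and 9 semitones makes it E5.
A major sixth up from A#5 gives F##6.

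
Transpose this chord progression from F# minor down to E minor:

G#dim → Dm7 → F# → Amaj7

F# minor down to E minor is a major second; each chord root moves by that interval while the quality stays the same.
G#dim: root G# down a major second → F#, giving F#dim.
Dm7: root D down a major second → C, giving Cm7.
F#: root F# down a major second → E, giving E.
Amaj7: root A down a major second → G, giving Gmaj7.

F#dim Cm7 E Gmaj7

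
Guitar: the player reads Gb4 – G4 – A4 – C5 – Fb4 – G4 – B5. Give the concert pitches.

Gb3 G3 A3 C4 Fb3 G3 B4

Written C4 on the guitar sounds as C3, a perfect octave lower; apply that shift to every note.
Gb4 -> Gb3
G4 -> G3
A4 -> A3
C5 -> C4
Fb4 -> Fb3
G4 -> G3
B5 -> B4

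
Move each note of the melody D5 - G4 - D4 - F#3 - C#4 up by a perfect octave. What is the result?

D6 G5 D5 F#4 C#5

D5: an octave up reaches D, and 12 semitones makes it D6.
G4 up a perfect octave is G5.
D4: an octave up reaches D, and 12 semitones makes it D5.
F#3: an octave up reaches F, and 12 semitones makes it F#4.
C#4: an octave up reaches C, and 12 semitones makes it C#5.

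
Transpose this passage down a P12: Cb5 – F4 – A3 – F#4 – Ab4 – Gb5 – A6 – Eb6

A perfect twelfth down from Cb5 gives Fb3.
F4 down a perfect twelfth is Bb2.
A perfect twelfth down from A3 gives D2.
F#4 down a perfect twelfth is B2.
Ab4: a twelfth down reaches D, and 19 semitones makes it Db3.
Gb5 down a perfect twelfth is Cb4.
A6 down a perfect twelfth is D5.
A perfect twelfth down from Eb6 gives Ab4.

Fb3 Bb2 D2 B2 Db3 Cb4 D5 Ab4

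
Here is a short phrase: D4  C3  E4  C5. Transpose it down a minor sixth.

A minor sixth down from D4 gives F#3.
C3: a sixth down reaches E, and 8 semitones makes it E2.
A minor sixth down from E4 gives G#3.
A minor sixth down from C5 gives E4.

F#3 E2 G#3 E4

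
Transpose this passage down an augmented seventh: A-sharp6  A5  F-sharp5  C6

A#6 gives Bb5
A5 gives Bbb4
F#5 gives Gb4
C6 gives Dbb5

Bb5 Bbb4 Gb4 Dbb5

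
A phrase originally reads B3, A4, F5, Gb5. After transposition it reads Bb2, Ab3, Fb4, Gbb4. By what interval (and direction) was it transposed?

down an augmented octave

Take the first pair: B3 → Bb2. B to B spans 8 letter names, so the interval is some kind of octave.
Bb2 to B3 is 13 semitones, which makes it an augmented octave; the second version is lower, so the direction is down.
Checking another pair — Gb5 → Gbb4 — gives the same interval.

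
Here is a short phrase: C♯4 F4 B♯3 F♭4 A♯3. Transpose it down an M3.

A3 Db4 G#3 Dbb4 F#3

C#4: a third down reaches A, and 4 semitones makes it A3.
F4 down a major third is Db4.
B#3 down a major third is G#3.
Fb4: a third down reaches D, and 4 semitones makes it Dbb4.
A#3: a third down reaches F, and 4 semitones makes it F#3.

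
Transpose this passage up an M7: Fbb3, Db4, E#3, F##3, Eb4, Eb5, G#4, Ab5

Fbb3 to Ebb4
Db4 to C5
E#3 to D##4
F##3 to E##4
Eb4 to D5
Eb5 to D6
G#4 to F##5
Ab5 to G6

Ebb4 C5 D##4 E##4 D5 D6 F##5 G6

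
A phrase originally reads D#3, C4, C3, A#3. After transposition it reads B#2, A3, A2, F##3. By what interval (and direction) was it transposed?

From D#3 to B#2 is 3 letter names — a third of some quality.
B#2 to D#3 is 3 semitones, which makes it a minor third; the second version is lower, so the direction is down.
Checking another pair — A#3 → F##3 — gives the same interval.

down a minor third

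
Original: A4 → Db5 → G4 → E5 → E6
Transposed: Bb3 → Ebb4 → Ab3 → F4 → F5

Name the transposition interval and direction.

From A4 to Bb3 is 7 letter names — a seventh of some quality.
Bb3 to A4 is 11 semitones, which makes it a major seventh; the second version is lower, so the direction is down.
Checking another pair — E6 → F5 — gives the same interval.

down a major seventh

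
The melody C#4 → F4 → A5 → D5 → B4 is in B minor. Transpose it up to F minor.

G4 Cb5 Eb6 Ab5 F5

From B up to F is a diminished fifth; apply that to each pitch.
C#4 -> G4
F4 -> Cb5
A5 -> Eb6
D5 -> Ab5
B4 -> F5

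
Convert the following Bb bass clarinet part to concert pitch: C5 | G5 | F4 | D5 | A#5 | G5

Bb3 F4 Eb3 C4 G#4 F4

The Bb bass clarinet sounds a major ninth below written, so transpose each written note down a major ninth.
C5 gives Bb3
G5 gives F4
F4 gives Eb3
D5 gives C4
A#5 gives G#4
G5 gives F4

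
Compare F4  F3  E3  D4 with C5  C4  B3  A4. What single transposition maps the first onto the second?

up a perfect fifth

From F4 to C5 is 5 letter names — a fifth of some quality.
F4 to C5 is 7 semitones, which makes it a perfect fifth; the second version is higher, so the direction is up.
Checking another pair — D4 → A4 — gives the same interval.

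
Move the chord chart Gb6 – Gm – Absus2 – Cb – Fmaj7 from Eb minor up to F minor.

Ab6 Am Bbsus2 Db Gmaj7

Eb minor up to F minor is a major second; each chord root moves by that interval while the quality stays the same.
Gb6: root Gb up a major second → Ab, giving Ab6.
Gm: root G up a major second → A, giving Am.
Absus2: root Ab up a major second → Bb, giving Bbsus2.
Cb: root Cb up a major second → Db, giving Db.
Fmaj7: root F up a major second → G, giving Gmaj7.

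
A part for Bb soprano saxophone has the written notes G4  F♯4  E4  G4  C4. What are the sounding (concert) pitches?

Written C4 on the Bb soprano saxophone sounds as Bb3, a major second lower; apply that shift to every note.
G4 to F4
F#4 to E4
E4 to D4
G4 to F4
C4 to Bb3

F4 E4 D4 F4 Bb3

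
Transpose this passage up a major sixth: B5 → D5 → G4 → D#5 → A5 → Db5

G#6 B5 E5 B#5 F#6 Bb5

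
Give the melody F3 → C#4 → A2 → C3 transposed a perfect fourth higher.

F3 gives Bb3
C#4 gives F#4
A2 gives D3
C3 gives F3

Bb3 F#4 D3 F3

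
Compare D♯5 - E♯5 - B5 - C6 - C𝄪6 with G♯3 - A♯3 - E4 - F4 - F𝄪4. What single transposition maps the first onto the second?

down a perfect twelfth

Take the first pair: D#5 → G#3. D to G spans 12 letter names, so the interval is some kind of twelfth.
G#3 to D#5 is 19 semitones, which makes it a perfect twelfth; the second version is lower, so the direction is down.
Checking another pair — C##6 → F##4 — gives the same interval.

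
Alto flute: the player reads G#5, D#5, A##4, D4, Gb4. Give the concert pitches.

D#5 A#4 E##4 A3 Db4

The alto flute sounds a perfect fourth below written, so transpose each written note down a perfect fourth.
G#5 to D#5
D#5 to A#4
A##4 to E##4
D4 to A3
Gb4 to Db4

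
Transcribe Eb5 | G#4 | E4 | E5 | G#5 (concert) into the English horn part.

The English horn sounds a perfect fifth below written, so the written part must be a perfect fifth above concert — transpose each note up.
Eb5 → Bb5
G#4 → D#5
E4 → B4
E5 → B5
G#5 → D#6

Bb5 D#5 B4 B5 D#6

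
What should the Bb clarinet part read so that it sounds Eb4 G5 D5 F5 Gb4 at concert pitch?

F4 A5 E5 G5 Ab4

The Bb clarinet sounds a major second below written, so the written part must be a major second above concert — transpose each note up.
Eb4 gives F4
G5 gives A5
D5 gives E5
F5 gives G5
Gb4 gives Ab4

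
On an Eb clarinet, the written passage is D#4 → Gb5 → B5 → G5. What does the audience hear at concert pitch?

F#4 Bbb5 D6 Bb5

Written C4 on the Eb clarinet sounds as Eb4, a minor third higher; apply that shift to every note.
D#4 to F#4
Gb5 to Bbb5
B5 to D6
G5 to Bb5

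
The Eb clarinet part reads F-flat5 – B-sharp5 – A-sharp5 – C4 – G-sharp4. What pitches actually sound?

The Eb clarinet sounds a minor third above written, so transpose each written note up a minor third.
Fb5 → Abb5
B#5 → D#6
A#5 → C#6
C4 → Eb4
G#4 → B4

Abb5 D#6 C#6 Eb4 B4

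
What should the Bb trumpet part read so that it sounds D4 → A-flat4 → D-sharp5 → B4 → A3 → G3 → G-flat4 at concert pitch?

E4 Bb4 E#5 C#5 B3 A3 Ab4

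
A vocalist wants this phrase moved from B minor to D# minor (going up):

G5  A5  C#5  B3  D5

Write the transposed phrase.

B5 C#6 E#5 D#4 F#5

From B up to D# is a major third; apply that to each pitch.
G5 -> B5
A5 -> C#6
C#5 -> E#5
B3 -> D#4
D5 -> F#5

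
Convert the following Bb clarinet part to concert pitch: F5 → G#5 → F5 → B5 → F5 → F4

The Bb clarinet sounds a major second below written, so transpose each written note down a major second.
F5 -> Eb5
G#5 -> F#5
F5 -> Eb5
B5 -> A5
F5 -> Eb5
F4 -> Eb4

Eb5 F#5 Eb5 A5 Eb5 Eb4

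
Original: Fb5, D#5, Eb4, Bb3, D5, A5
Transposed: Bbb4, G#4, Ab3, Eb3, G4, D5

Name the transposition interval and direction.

down a perfect fifth

Take the first pair: Fb5 → Bbb4. F to B spans 5 letter names, so the interval is some kind of fifth.
Bbb4 to Fb5 is 7 semitones, which makes it a perfect fifth; the second version is lower, so the direction is down.
Checking another pair — A5 → D5 — gives the same interval.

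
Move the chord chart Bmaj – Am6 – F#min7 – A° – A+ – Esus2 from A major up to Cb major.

A major up to Cb major is a diminished third; each chord root moves by that interval while the quality stays the same.
Bmaj: root B up a diminished third → Db, giving Dbmaj.
Am6: root A up a diminished third → Cb, giving Cbm6.
F#min7: root F# up a diminished third → Ab, giving Abmin7.
A°: root A up a diminished third → Cb, giving Cb°.
A+: root A up a diminished third → Cb, giving Cb+.
Esus2: root E up a diminished third → Gb, giving Gbsus2.

Dbmaj Cbm6 Abmin7 Cb° Cb+ Gbsus2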